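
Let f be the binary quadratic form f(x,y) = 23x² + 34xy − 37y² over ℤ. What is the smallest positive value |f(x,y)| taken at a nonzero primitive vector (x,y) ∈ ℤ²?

river: ρ → (-37,40,20)
river: ρ → (20,40,-37)
river: ρ → (-37,34,23)
river: ρ → (23,58,-13)
river: ρ → (-13,46,47)
river: ρ → (47,48,-12)
river: ρ → (-12,48,47)
river: ρ → (47,46,-13)
river: ρ → (-13,58,23)
river: ρ → (23,34,-37)
closes: descent 0, river 10
min |a| on river = 12

12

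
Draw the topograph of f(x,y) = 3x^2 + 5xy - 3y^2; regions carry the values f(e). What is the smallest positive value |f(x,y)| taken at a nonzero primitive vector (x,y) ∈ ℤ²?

river: ρ → (-3,7,1)
river: ρ → (1,7,-3)
river: ρ → (-3,5,3)
river: ρ → (3,7,-1)
river: ρ → (-1,7,3)
river: ρ → (3,5,-3)
closes: descent 0, river 6
min |a| on river = 1

1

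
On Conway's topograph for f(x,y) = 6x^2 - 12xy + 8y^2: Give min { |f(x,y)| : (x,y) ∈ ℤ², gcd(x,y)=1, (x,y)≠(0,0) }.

translate: b→0 (≡-12 mod 12), so (6,-12,8)→(6,0,2)
flip: (6,0,2)→(2,0,6)
reduced (well bottom): (2,0,6) with a≤c, −a<b≤a
well minimum = a = 2

2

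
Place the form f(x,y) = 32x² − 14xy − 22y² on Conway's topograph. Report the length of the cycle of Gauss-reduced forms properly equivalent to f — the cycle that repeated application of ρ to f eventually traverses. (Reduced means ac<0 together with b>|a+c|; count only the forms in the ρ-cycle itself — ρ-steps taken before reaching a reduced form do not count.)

D = 3012, ⌊√D⌋ = 54
descent: ρ → (-22,14,32)  [lands on river]
river: ρ → (32,50,-4)
river: ρ → (-4,54,6)
river: ρ → (6,54,-4)
river: ρ → (-4,50,32)
river: ρ → (32,14,-22)
river: ρ → (-22,30,24)
river: ρ → (24,18,-28)
river: ρ → (-28,38,14)
river: ρ → (14,46,-16)
river: ρ → (-16,50,8)
river: ρ → (8,46,-28)
river: ρ → (-28,10,26)
river: ρ → (26,42,-12)
river: ρ → (-12,54,2)
river: ρ → (2,54,-12)
river: ρ → (-12,42,26)
river: ρ → (26,10,-28)
river: ρ → (-28,46,8)
river: ρ → (8,50,-16)
river: ρ → (-16,46,14)
river: ρ → (14,38,-28)
river: ρ → (-28,18,24)
river: ρ → (24,30,-22)
ρ-cycle length = 24 (tail of 1 descent step not counted)

24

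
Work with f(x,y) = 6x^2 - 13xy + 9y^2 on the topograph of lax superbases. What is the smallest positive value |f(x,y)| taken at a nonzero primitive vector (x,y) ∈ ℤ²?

translate: b→-1 (≡-13 mod 12), so (6,-13,9)→(6,-1,2)
flip: (6,-1,2)→(2,1,6)
reduced (well bottom): (2,1,6) with a≤c, −a<b≤a
well minimum = a = 2

2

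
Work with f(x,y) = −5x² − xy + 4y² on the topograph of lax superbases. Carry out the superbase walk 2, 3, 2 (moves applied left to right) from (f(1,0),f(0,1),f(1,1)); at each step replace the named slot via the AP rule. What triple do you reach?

start (-5,4,-2) = (f(1,0),f(0,1),f(1,1))
replace slot 2: 2·((-5)+(-2)) − 4 = -18 → (-5,-18,-2)
replace slot 3: 2·((-5)+(-18)) − (-2) = -44 → (-5,-18,-44)
replace slot 2: 2·((-5)+(-44)) − (-18) = -80 → (-5,-80,-44)

-5,-80,-44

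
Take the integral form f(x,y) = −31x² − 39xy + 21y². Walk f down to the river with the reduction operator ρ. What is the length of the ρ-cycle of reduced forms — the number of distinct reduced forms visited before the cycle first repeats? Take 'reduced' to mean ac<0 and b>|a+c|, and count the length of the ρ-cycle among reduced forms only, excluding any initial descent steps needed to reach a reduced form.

D = 4125, ⌊√D⌋ = 64
descent: ρ → (21,39,-31)  [lands on river]
river: ρ → (-31,23,29)
river: ρ → (29,35,-25)
river: ρ → (-25,15,39)
river: ρ → (39,63,-1)
river: ρ → (-1,63,39)
river: ρ → (39,15,-25)
river: ρ → (-25,35,29)
river: ρ → (29,23,-31)
river: ρ → (-31,39,21)
river: ρ → (21,45,-25)
river: ρ → (-25,55,11)
river: ρ → (11,55,-25)
river: ρ → (-25,45,21)
ρ-cycle length = 14 (tail of 1 descent step not counted)

14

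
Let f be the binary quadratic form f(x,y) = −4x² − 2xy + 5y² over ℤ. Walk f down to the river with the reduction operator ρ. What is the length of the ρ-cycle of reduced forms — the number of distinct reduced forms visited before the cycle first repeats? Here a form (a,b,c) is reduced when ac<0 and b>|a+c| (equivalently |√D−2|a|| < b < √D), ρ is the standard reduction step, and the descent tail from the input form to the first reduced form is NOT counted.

D = 84, ⌊√D⌋ = 9
descent: ρ → (5,2,-4)  [lands on river]
river: ρ → (-4,6,3)
river: ρ → (3,6,-4)
river: ρ → (-4,2,5)
river: ρ → (5,8,-1)
river: ρ → (-1,8,5)
ρ-cycle length = 6 (tail of 1 descent step not counted)

6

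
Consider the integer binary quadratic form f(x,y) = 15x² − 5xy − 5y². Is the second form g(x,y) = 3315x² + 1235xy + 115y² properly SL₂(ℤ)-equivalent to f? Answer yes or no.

D₁ = 325, D₂ = 325
river cycle of f (length 2): (-5, 15, 5), (5, 15, -5)
river cycle of g (length 2): (-5, 15, 5), (5, 15, -5)
cycles coincide ⇒ equivalent

yes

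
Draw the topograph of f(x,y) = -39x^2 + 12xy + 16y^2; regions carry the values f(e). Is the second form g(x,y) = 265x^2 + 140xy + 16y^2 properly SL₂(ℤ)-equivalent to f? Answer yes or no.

D₁ = 2640, D₂ = 2640
river cycle of f (length 6): (16, 20, -35), (-35, 50, 1), (1, 50, -35), (-35, 20, 16), (16, 44, -11), (-11, 44, 16)
river cycle of g (length 6): (16, 20, -35), (-35, 50, 1), (1, 50, -35), (-35, 20, 16), (16, 44, -11), (-11, 44, 16)
cycles coincide ⇒ equivalent

yes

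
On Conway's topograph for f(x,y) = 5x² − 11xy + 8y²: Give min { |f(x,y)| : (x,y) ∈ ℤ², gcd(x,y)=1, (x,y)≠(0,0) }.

translate: b→-1 (≡-11 mod 10), so (5,-11,8)→(5,-1,2)
flip: (5,-1,2)→(2,1,5)
reduced (well bottom): (2,1,5) with a≤c, −a<b≤a
well minimum = a = 2

2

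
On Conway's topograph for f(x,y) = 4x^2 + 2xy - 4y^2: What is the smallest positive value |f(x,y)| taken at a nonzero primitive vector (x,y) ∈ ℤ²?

river: ρ → (-4,6,2)
river: ρ → (2,6,-4)
river: ρ → (-4,2,4)
river: ρ → (4,6,-2)
river: ρ → (-2,6,4)
river: ρ → (4,2,-4)
closes: descent 0, river 6
min |a| on river = 2

2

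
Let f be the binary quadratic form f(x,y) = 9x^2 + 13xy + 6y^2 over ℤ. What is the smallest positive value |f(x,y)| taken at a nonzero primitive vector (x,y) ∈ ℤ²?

translate: b→-5 (≡13 mod 18), so (9,13,6)→(9,-5,2)
flip: (9,-5,2)→(2,5,9)
translate: b→1 (≡5 mod 4), so (2,5,9)→(2,1,6)
reduced (well bottom): (2,1,6) with a≤c, −a<b≤a
well minimum = a = 2

2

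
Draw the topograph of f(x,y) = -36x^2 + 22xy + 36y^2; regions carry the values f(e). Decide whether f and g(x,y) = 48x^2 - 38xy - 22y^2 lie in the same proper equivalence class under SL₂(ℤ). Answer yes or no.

D₁ = 5668, D₂ = 5668
river cycle of f (length 42): (36, 50, -22), (-22, 38, 48), (48, 58, -12), (-12, 62, 38), (38, 14, -36), (-36, 58, 16), (16, 70, -12), (-12, 74, 4), (4, 70, -48), (-48, 26, 26), … (32 more)
river cycle of g (length 42): (-22, 38, 48), (48, 58, -12), (-12, 62, 38), (38, 14, -36), (-36, 58, 16), (16, 70, -12), (-12, 74, 4), (4, 70, -48), (-48, 26, 26), (26, 26, -48), … (32 more)
cycles coincide ⇒ equivalent

yes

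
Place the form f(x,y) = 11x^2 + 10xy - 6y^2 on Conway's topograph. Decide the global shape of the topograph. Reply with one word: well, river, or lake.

D = b²−4ac = 10² − 4·11·(-6) = 364
D > 0 non-square ⇒ indefinite ⇒ periodic river

river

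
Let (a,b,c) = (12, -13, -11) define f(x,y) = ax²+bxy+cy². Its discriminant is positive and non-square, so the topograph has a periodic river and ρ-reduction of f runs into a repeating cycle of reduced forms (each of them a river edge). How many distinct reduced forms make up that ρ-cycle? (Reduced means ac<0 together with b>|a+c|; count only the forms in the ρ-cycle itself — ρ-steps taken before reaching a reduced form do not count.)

D = 697, ⌊√D⌋ = 26
descent: ρ → (-11,13,12)  [lands on river]
river: ρ → (12,11,-12)
river: ρ → (-12,13,11)
river: ρ → (11,9,-14)
river: ρ → (-14,19,6)
river: ρ → (6,17,-17)
river: ρ → (-17,17,6)
river: ρ → (6,19,-14)
river: ρ → (-14,9,11)
river: ρ → (11,13,-12)
river: ρ → (-12,11,12)
river: ρ → (12,13,-11)
river: ρ → (-11,9,14)
river: ρ → (14,19,-6)
river: ρ → (-6,17,17)
river: ρ → (17,17,-6)
river: ρ → (-6,19,14)
river: ρ → (14,9,-11)
ρ-cycle length = 18 (tail of 1 descent step not counted)

18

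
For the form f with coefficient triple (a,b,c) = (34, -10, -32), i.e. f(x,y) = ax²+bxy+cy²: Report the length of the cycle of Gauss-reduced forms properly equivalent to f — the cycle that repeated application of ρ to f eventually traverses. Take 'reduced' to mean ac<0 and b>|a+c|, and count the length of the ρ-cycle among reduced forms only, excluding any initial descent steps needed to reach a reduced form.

D = 4452, ⌊√D⌋ = 66
descent: ρ → (-32,10,34)  [lands on river]
river: ρ → (34,58,-8)
river: ρ → (-8,54,48)
river: ρ → (48,42,-14)
river: ρ → (-14,42,48)
river: ρ → (48,54,-8)
river: ρ → (-8,58,34)
river: ρ → (34,10,-32)
river: ρ → (-32,54,12)
river: ρ → (12,66,-2)
river: ρ → (-2,66,12)
river: ρ → (12,54,-32)
ρ-cycle length = 12 (tail of 1 descent step not counted)

12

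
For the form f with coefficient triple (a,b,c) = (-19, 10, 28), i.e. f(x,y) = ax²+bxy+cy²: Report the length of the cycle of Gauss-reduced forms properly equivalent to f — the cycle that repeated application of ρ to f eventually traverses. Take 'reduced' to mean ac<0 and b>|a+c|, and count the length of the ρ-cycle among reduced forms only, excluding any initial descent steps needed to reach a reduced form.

D = 2228, ⌊√D⌋ = 47
river: ρ → (28,46,-1)
river: ρ → (-1,46,28)
river: ρ → (28,10,-19)
river: ρ → (-19,28,19)
river: ρ → (19,10,-28)
river: ρ → (-28,46,1)
river: ρ → (1,46,-28)
river: ρ → (-28,10,19)
river: ρ → (19,28,-19)
river: ρ → (-19,10,28)
ρ-cycle length = 10 (tail of 0 descent steps not counted)

10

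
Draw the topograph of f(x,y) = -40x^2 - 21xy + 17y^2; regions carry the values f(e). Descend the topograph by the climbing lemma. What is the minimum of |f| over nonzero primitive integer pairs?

descent: ρ → (17,55,-2)  [lands on river]
river: ρ → (-2,53,44)
river: ρ → (44,35,-11)
river: ρ → (-11,53,8)
river: ρ → (8,43,-41)
river: ρ → (-41,39,10)
river: ρ → (10,41,-37)
river: ρ → (-37,33,14)
river: ρ → (14,51,-10)
river: ρ → (-10,49,19)
river: ρ → (19,27,-32)
river: ρ → (-32,37,14)
river: ρ → (14,47,-17)
river: ρ → (-17,55,2)
river: ρ → (2,53,-44)
river: ρ → (-44,35,11)
river: ρ → (11,53,-8)
river: ρ → (-8,43,41)
river: ρ → (41,39,-10)
river: ρ → (-10,41,37)
river: ρ → (37,33,-14)
river: ρ → (-14,51,10)
river: ρ → (10,49,-19)
river: ρ → (-19,27,32)
river: ρ → (32,37,-14)
river: ρ → (-14,47,17)
closes: descent 1, river 26
min |a| on river = 2

2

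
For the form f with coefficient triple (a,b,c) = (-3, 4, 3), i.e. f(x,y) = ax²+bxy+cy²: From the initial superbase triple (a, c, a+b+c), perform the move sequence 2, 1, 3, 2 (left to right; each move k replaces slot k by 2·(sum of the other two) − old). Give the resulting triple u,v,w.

start (-3,3,4) = (f(1,0),f(0,1),f(1,1))
replace slot 2: 2·((-3)+4) − 3 = -1 → (-3,-1,4)
replace slot 1: 2·((-1)+4) − (-3) = 9 → (9,-1,4)
replace slot 3: 2·(9+(-1)) − 4 = 12 → (9,-1,12)
replace slot 2: 2·(9+12) − (-1) = 43 → (9,43,12)

9,43,12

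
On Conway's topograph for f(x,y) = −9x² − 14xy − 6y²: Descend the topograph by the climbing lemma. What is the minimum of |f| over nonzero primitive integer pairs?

translate: b→-4 (≡14 mod 18), so (9,14,6)→(9,-4,1)
flip: (9,-4,1)→(1,4,9)
translate: b→0 (≡4 mod 2), so (1,4,9)→(1,0,5)
reduced (well bottom): (1,0,5) with a≤c, −a<b≤a
well minimum |f| = |-1| = 1 (negative-definite)

1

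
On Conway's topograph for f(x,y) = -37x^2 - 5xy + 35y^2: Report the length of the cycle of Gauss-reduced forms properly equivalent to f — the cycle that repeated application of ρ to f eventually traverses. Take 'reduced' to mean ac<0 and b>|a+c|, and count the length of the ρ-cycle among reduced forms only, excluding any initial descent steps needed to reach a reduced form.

D = 5205, ⌊√D⌋ = 72
descent: ρ → (35,5,-37)  [lands on river]
river: ρ → (-37,69,3)
river: ρ → (3,69,-37)
river: ρ → (-37,5,35)
river: ρ → (35,65,-7)
river: ρ → (-7,61,53)
river: ρ → (53,45,-15)
river: ρ → (-15,45,53)
river: ρ → (53,61,-7)
river: ρ → (-7,65,35)
ρ-cycle length = 10 (tail of 1 descent step not counted)

10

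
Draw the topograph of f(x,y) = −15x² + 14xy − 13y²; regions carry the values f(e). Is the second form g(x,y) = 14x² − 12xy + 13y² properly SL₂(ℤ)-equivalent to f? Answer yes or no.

D₁ = -584, D₂ = -584
f is negative-definite; reduce −f:
−f: flip: (15,-14,13)→(13,14,15)
−f: translate: b→-12 (≡14 mod 26), so (13,14,15)→(13,-12,14)
−f: reduced (well bottom): (13,-12,14) with a≤c, −a<b≤a
flip sign back: reduced form of f is (-13,12,-14)
g: flip: (14,-12,13)→(13,12,14)
g: reduced (well bottom): (13,12,14) with a≤c, −a<b≤a
reduced forms (-13, 12, -14) vs (13, 12, 14) ⇒ inequivalent

no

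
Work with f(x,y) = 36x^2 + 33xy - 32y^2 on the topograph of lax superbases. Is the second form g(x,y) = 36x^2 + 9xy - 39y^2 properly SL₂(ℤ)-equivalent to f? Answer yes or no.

D₁ = 5697, D₂ = 5697
river cycle of f (length 20): (-32, 31, 37), (37, 43, -26), (-26, 61, 19), (19, 53, -38), (-38, 23, 34), (34, 45, -27), (-27, 63, 16), (16, 65, -23), (-23, 73, 4), (4, 71, -41), … (10 more)
river cycle of g (length 18): (-39, 69, 6), (6, 75, -3), (-3, 75, 6), (6, 69, -39), (-39, 9, 36), (36, 63, -12), (-12, 57, 51), (51, 45, -18), (-18, 63, 24), (24, 33, -48), … (8 more)
cycles differ ⇒ inequivalent

no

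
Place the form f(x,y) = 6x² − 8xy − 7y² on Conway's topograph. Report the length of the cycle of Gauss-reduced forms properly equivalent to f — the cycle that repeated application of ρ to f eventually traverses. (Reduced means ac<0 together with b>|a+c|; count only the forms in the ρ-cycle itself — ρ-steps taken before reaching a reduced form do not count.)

D = 232, ⌊√D⌋ = 15
descent: ρ → (-7,8,6)  [lands on river]
river: ρ → (6,4,-9)
river: ρ → (-9,14,1)
river: ρ → (1,14,-9)
river: ρ → (-9,4,6)
river: ρ → (6,8,-7)
river: ρ → (-7,6,7)
river: ρ → (7,8,-6)
river: ρ → (-6,4,9)
river: ρ → (9,14,-1)
river: ρ → (-1,14,9)
river: ρ → (9,4,-6)
river: ρ → (-6,8,7)
river: ρ → (7,6,-7)
ρ-cycle length = 14 (tail of 1 descent step not counted)

14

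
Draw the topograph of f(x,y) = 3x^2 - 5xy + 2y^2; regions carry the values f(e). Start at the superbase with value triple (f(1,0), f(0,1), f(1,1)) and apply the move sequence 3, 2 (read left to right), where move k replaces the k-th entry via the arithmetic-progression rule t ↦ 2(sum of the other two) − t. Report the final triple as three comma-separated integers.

start (3,2,0) = (f(1,0),f(0,1),f(1,1))
replace slot 3: 2·(3+2) − 0 = 10 → (3,2,10)
replace slot 2: 2·(3+10) − 2 = 24 → (3,24,10)

3,24,10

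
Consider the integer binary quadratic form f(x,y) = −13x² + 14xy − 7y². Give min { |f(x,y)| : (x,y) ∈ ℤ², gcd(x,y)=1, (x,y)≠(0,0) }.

translate: b→12 (≡-14 mod 26), so (13,-14,7)→(13,12,6)
flip: (13,12,6)→(6,-12,13)
translate: b→0 (≡-12 mod 12), so (6,-12,13)→(6,0,7)
reduced (well bottom): (6,0,7) with a≤c, −a<b≤a
well minimum |f| = |-6| = 6 (negative-definite)

6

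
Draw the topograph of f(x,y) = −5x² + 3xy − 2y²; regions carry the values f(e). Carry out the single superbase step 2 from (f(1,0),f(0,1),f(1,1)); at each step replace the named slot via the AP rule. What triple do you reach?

start (-5,-2,-4) = (f(1,0),f(0,1),f(1,1))
replace slot 2: 2·((-5)+(-4)) − (-2) = -16 → (-5,-16,-4)

-5,-16,-4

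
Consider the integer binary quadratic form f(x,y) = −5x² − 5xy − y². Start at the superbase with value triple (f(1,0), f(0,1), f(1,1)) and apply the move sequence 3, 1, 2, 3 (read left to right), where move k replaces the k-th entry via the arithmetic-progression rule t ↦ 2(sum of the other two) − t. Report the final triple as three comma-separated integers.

start (-5,-1,-11) = (f(1,0),f(0,1),f(1,1))
replace slot 3: 2·((-5)+(-1)) − (-11) = -1 → (-5,-1,-1)
replace slot 1: 2·((-1)+(-1)) − (-5) = 1 → (1,-1,-1)
replace slot 2: 2·(1+(-1)) − (-1) = 1 → (1,1,-1)
replace slot 3: 2·(1+1) − (-1) = 5 → (1,1,5)

1,1,5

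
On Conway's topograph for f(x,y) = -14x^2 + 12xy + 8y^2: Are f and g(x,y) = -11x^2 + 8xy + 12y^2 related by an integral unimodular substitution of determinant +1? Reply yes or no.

D₁ = 592, D₂ = 592
river cycle of f (length 6): (8, 20, -6), (-6, 16, 14), (14, 12, -8), (-8, 20, 6), (6, 16, -14), (-14, 12, 8)
river cycle of g (length 6): (12, 16, -7), (-7, 12, 16), (16, 20, -3), (-3, 22, 9), (9, 14, -11), (-11, 8, 12)
cycles differ ⇒ inequivalent

no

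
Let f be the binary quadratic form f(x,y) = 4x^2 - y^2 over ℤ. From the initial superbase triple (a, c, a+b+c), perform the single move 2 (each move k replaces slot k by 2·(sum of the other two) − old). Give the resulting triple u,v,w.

start (4,-1,3) = (f(1,0),f(0,1),f(1,1))
replace slot 2: 2·(4+3) − (-1) = 15 → (4,15,3)

4,15,3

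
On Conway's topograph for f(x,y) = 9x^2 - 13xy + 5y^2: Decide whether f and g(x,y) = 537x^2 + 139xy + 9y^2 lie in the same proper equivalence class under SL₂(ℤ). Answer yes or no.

D₁ = -11, D₂ = -11
f: translate: b→5 (≡-13 mod 18), so (9,-13,5)→(9,5,1)
f: flip: (9,5,1)→(1,-5,9)
f: translate: b→1 (≡-5 mod 2), so (1,-5,9)→(1,1,3)
f: reduced (well bottom): (1,1,3) with a≤c, −a<b≤a
g: flip: (537,139,9)→(9,-139,537)
g: translate: b→5 (≡-139 mod 18), so (9,-139,537)→(9,5,1)
g: flip: (9,5,1)→(1,-5,9)
g: translate: b→1 (≡-5 mod 2), so (1,-5,9)→(1,1,3)
g: reduced (well bottom): (1,1,3) with a≤c, −a<b≤a
reduced forms (1, 1, 3) vs (1, 1, 3) ⇒ equivalent

yes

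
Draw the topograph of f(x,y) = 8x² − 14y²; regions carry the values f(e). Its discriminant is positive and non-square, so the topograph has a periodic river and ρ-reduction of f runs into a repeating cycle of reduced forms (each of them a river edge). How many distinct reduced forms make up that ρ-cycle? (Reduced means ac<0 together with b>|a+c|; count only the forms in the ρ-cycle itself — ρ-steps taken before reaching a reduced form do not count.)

D = 448, ⌊√D⌋ = 21
descent: ρ → (-14,0,8)
descent: ρ → (8,16,-6)  [lands on river]
river: ρ → (-6,20,2)
river: ρ → (2,20,-6)
river: ρ → (-6,16,8)
ρ-cycle length = 4 (tail of 2 descent steps not counted)

4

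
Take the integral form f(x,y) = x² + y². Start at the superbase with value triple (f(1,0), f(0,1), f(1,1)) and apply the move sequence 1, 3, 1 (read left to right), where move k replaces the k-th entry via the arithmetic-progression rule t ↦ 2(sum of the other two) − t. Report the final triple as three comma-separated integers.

start (1,1,2) = (f(1,0),f(0,1),f(1,1))
replace slot 1: 2·(1+2) − 1 = 5 → (5,1,2)
replace slot 3: 2·(5+1) − 2 = 10 → (5,1,10)
replace slot 1: 2·(1+10) − 5 = 17 → (17,1,10)

17,1,10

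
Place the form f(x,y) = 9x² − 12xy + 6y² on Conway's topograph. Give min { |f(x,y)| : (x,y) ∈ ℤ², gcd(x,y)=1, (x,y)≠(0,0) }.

translate: b→6 (≡-12 mod 18), so (9,-12,6)→(9,6,3)
flip: (9,6,3)→(3,-6,9)
translate: b→0 (≡-6 mod 6), so (3,-6,9)→(3,0,6)
reduced (well bottom): (3,0,6) with a≤c, −a<b≤a
well minimum = a = 3

3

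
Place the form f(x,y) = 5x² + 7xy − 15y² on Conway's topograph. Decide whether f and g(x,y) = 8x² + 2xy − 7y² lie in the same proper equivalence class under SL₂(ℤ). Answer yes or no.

D₁ = 349, D₂ = 228
discriminants differ ⇒ not SL₂(ℤ)-equivalent

no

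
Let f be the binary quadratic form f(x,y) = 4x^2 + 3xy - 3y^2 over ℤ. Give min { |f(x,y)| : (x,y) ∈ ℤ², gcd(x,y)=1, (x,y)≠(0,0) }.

river: ρ → (-3,3,4)
river: ρ → (4,5,-2)
river: ρ → (-2,7,1)
river: ρ → (1,7,-2)
river: ρ → (-2,5,4)
river: ρ → (4,3,-3)
closes: descent 0, river 6
min |a| on river = 1

1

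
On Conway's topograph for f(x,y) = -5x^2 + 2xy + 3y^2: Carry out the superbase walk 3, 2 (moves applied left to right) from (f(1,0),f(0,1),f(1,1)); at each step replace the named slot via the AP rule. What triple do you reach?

start (-5,3,0) = (f(1,0),f(0,1),f(1,1))
replace slot 3: 2·((-5)+3) − 0 = -4 → (-5,3,-4)
replace slot 2: 2·((-5)+(-4)) − 3 = -21 → (-5,-21,-4)

-5,-21,-4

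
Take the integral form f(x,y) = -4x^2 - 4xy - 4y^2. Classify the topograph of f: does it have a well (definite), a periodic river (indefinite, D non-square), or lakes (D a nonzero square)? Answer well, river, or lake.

D = b²−4ac = (-4)² − 4·(-4)·(-4) = -48
D < 0 ⇒ definite ⇒ every region one sign ⇒ single well

well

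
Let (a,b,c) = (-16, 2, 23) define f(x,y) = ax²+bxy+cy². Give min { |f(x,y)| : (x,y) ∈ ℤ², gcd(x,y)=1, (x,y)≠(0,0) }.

descent: ρ → (23,-2,-16)
descent: ρ → (-16,34,5)  [lands on river]
river: ρ → (5,36,-9)
river: ρ → (-9,36,5)
river: ρ → (5,34,-16)
river: ρ → (-16,30,9)
river: ρ → (9,24,-25)
river: ρ → (-25,26,8)
river: ρ → (8,38,-1)
river: ρ → (-1,38,8)
river: ρ → (8,26,-25)
river: ρ → (-25,24,9)
river: ρ → (9,30,-16)
closes: descent 2, river 12
min |a| on river = 1

1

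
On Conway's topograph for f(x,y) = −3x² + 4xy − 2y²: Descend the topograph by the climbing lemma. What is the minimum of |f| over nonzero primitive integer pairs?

translate: b→2 (≡-4 mod 6), so (3,-4,2)→(3,2,1)
flip: (3,2,1)→(1,-2,3)
translate: b→0 (≡-2 mod 2), so (1,-2,3)→(1,0,2)
reduced (well bottom): (1,0,2) with a≤c, −a<b≤a
well minimum |f| = |-1| = 1 (negative-definite)

1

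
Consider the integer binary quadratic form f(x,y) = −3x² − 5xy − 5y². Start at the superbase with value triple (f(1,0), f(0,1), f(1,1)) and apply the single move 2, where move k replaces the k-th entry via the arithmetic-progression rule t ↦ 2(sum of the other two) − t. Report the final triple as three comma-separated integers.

start (-3,-5,-13) = (f(1,0),f(0,1),f(1,1))
replace slot 2: 2·((-3)+(-13)) − (-5) = -27 → (-3,-27,-13)

-3,-27,-13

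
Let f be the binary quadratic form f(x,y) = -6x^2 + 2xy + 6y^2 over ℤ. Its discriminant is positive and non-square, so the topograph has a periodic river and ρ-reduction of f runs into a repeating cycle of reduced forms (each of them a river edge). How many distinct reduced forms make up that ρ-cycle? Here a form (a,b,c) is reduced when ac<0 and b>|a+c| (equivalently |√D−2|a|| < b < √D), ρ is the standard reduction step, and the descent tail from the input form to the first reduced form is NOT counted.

D = 148, ⌊√D⌋ = 12
river: ρ → (6,10,-2)
river: ρ → (-2,10,6)
river: ρ → (6,2,-6)
river: ρ → (-6,10,2)
river: ρ → (2,10,-6)
river: ρ → (-6,2,6)
ρ-cycle length = 6 (tail of 0 descent steps not counted)

6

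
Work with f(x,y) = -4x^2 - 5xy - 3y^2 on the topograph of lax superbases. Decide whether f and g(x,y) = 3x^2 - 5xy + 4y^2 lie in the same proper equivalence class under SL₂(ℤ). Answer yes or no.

D₁ = -23, D₂ = -23
f is negative-definite; reduce −f:
−f: translate: b→-3 (≡5 mod 8), so (4,5,3)→(4,-3,2)
−f: flip: (4,-3,2)→(2,3,4)
−f: translate: b→-1 (≡3 mod 4), so (2,3,4)→(2,-1,3)
−f: reduced (well bottom): (2,-1,3) with a≤c, −a<b≤a
flip sign back: reduced form of f is (-2,1,-3)
g: translate: b→1 (≡-5 mod 6), so (3,-5,4)→(3,1,2)
g: flip: (3,1,2)→(2,-1,3)
g: reduced (well bottom): (2,-1,3) with a≤c, −a<b≤a
reduced forms (-2, 1, -3) vs (2, -1, 3) ⇒ inequivalent

no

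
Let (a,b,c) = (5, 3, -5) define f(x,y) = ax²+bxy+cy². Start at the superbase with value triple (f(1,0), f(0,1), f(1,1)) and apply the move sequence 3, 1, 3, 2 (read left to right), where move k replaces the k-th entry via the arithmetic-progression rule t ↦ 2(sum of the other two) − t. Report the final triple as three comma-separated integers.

start (5,-5,3) = (f(1,0),f(0,1),f(1,1))
replace slot 3: 2·(5+(-5)) − 3 = -3 → (5,-5,-3)
replace slot 1: 2·((-5)+(-3)) − 5 = -21 → (-21,-5,-3)
replace slot 3: 2·((-21)+(-5)) − (-3) = -49 → (-21,-5,-49)
replace slot 2: 2·((-21)+(-49)) − (-5) = -135 → (-21,-135,-49)

-21,-135,-49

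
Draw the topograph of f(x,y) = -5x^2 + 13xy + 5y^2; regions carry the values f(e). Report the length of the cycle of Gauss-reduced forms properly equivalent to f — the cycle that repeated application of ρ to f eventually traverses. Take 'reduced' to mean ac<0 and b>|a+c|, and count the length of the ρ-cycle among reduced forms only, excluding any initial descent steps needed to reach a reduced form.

D = 269, ⌊√D⌋ = 16
river: ρ → (5,7,-11)
river: ρ → (-11,15,1)
river: ρ → (1,15,-11)
river: ρ → (-11,7,5)
river: ρ → (5,13,-5)
river: ρ → (-5,7,11)
river: ρ → (11,15,-1)
river: ρ → (-1,15,11)
river: ρ → (11,7,-5)
river: ρ → (-5,13,5)
ρ-cycle length = 10 (tail of 0 descent steps not counted)

10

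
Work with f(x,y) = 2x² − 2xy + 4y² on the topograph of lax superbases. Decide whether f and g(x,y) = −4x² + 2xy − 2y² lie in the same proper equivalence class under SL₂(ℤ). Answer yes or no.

D₁ = -28, D₂ = -28
f: translate: b→2 (≡-2 mod 4), so (2,-2,4)→(2,2,4)
f: reduced (well bottom): (2,2,4) with a≤c, −a<b≤a
g is negative-definite; reduce −g:
−g: flip: (4,-2,2)→(2,2,4)
−g: reduced (well bottom): (2,2,4) with a≤c, −a<b≤a
flip sign back: reduced form of g is (-2,-2,-4)
reduced forms (2, 2, 4) vs (-2, -2, -4) ⇒ inequivalent

no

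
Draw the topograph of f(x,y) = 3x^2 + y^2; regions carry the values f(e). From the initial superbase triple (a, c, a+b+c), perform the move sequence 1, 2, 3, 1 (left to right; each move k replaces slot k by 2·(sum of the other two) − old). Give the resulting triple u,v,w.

start (3,1,4) = (f(1,0),f(0,1),f(1,1))
replace slot 1: 2·(1+4) − 3 = 7 → (7,1,4)
replace slot 2: 2·(7+4) − 1 = 21 → (7,21,4)
replace slot 3: 2·(7+21) − 4 = 52 → (7,21,52)
replace slot 1: 2·(21+52) − 7 = 139 → (139,21,52)

139,21,52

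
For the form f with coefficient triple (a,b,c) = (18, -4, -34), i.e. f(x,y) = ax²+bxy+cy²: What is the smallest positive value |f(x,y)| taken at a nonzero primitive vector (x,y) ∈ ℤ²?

descent: ρ → (-34,4,18)
descent: ρ → (18,32,-20)  [lands on river]
river: ρ → (-20,48,2)
river: ρ → (2,48,-20)
river: ρ → (-20,32,18)
river: ρ → (18,40,-12)
river: ρ → (-12,32,30)
river: ρ → (30,28,-14)
river: ρ → (-14,28,30)
river: ρ → (30,32,-12)
river: ρ → (-12,40,18)
closes: descent 2, river 10
min |a| on river = 2

2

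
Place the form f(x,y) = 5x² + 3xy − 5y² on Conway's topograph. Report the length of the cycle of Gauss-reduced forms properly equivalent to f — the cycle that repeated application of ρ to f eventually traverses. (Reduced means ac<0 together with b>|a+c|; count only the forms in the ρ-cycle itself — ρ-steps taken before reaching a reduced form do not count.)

D = 109, ⌊√D⌋ = 10
river: ρ → (-5,7,3)
river: ρ → (3,5,-7)
river: ρ → (-7,9,1)
river: ρ → (1,9,-7)
river: ρ → (-7,5,3)
river: ρ → (3,7,-5)
river: ρ → (-5,3,5)
river: ρ → (5,7,-3)
river: ρ → (-3,5,7)
river: ρ → (7,9,-1)
river: ρ → (-1,9,7)
river: ρ → (7,5,-3)
river: ρ → (-3,7,5)
river: ρ → (5,3,-5)
ρ-cycle length = 14 (tail of 0 descent steps not counted)

14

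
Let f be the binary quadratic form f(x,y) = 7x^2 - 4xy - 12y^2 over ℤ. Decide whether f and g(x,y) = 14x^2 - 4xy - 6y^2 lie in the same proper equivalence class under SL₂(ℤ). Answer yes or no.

D₁ = 352, D₂ = 352
river cycle of f (length 6): (7, 10, -9), (-9, 8, 8), (8, 8, -9), (-9, 10, 7), (7, 18, -1), (-1, 18, 7)
river cycle of g (length 6): (-6, 16, 4), (4, 16, -6), (-6, 8, 12), (12, 16, -2), (-2, 16, 12), (12, 8, -6)
cycles differ ⇒ inequivalent

no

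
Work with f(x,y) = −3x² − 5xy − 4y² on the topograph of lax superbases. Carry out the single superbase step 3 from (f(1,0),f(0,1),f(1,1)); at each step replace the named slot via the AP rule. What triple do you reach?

start (-3,-4,-12) = (f(1,0),f(0,1),f(1,1))
replace slot 3: 2·((-3)+(-4)) − (-12) = -2 → (-3,-4,-2)

-3,-4,-2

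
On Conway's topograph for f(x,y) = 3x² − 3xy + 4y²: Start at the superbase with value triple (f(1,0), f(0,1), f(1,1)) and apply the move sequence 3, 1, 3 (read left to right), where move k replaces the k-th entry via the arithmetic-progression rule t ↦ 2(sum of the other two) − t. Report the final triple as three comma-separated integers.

start (3,4,4) = (f(1,0),f(0,1),f(1,1))
replace slot 3: 2·(3+4) − 4 = 10 → (3,4,10)
replace slot 1: 2·(4+10) − 3 = 25 → (25,4,10)
replace slot 3: 2·(25+4) − 10 = 48 → (25,4,48)

25,4,48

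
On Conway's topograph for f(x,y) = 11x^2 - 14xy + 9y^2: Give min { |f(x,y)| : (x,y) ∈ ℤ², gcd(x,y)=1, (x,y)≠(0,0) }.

translate: b→8 (≡-14 mod 22), so (11,-14,9)→(11,8,6)
flip: (11,8,6)→(6,-8,11)
translate: b→4 (≡-8 mod 12), so (6,-8,11)→(6,4,9)
reduced (well bottom): (6,4,9) with a≤c, −a<b≤a
well minimum = a = 6

6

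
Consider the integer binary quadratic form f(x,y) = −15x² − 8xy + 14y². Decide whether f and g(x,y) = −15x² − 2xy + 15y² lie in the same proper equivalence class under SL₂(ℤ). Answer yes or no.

D₁ = 904, D₂ = 904
river cycle of f (length 10): (14, 8, -15), (-15, 22, 7), (7, 20, -18), (-18, 16, 9), (9, 20, -14), (-14, 8, 15), (15, 22, -7), (-7, 20, 18), (18, 16, -9), (-9, 20, 14)
river cycle of g (length 6): (15, 2, -15), (-15, 28, 2), (2, 28, -15), (-15, 2, 15), (15, 28, -2), (-2, 28, 15)
cycles differ ⇒ inequivalent

no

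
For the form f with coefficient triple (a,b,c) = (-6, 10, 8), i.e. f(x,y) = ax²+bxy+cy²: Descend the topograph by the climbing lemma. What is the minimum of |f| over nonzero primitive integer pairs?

river: ρ → (8,6,-8)
river: ρ → (-8,10,6)
river: ρ → (6,14,-4)
river: ρ → (-4,10,12)
river: ρ → (12,14,-2)
river: ρ → (-2,14,12)
river: ρ → (12,10,-4)
river: ρ → (-4,14,6)
river: ρ → (6,10,-8)
river: ρ → (-8,6,8)
river: ρ → (8,10,-6)
river: ρ → (-6,14,4)
river: ρ → (4,10,-12)
river: ρ → (-12,14,2)
river: ρ → (2,14,-12)
river: ρ → (-12,10,4)
river: ρ → (4,14,-6)
river: ρ → (-6,10,8)
closes: descent 0, river 18
min |a| on river = 2

2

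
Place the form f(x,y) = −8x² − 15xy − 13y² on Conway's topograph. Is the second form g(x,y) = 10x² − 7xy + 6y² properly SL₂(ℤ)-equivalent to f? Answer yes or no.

D₁ = -191, D₂ = -191
f is negative-definite; reduce −f:
−f: translate: b→-1 (≡15 mod 16), so (8,15,13)→(8,-1,6)
−f: flip: (8,-1,6)→(6,1,8)
−f: reduced (well bottom): (6,1,8) with a≤c, −a<b≤a
flip sign back: reduced form of f is (-6,-1,-8)
g: flip: (10,-7,6)→(6,7,10)
g: translate: b→-5 (≡7 mod 12), so (6,7,10)→(6,-5,9)
g: reduced (well bottom): (6,-5,9) with a≤c, −a<b≤a
reduced forms (-6, -1, -8) vs (6, -5, 9) ⇒ inequivalent

no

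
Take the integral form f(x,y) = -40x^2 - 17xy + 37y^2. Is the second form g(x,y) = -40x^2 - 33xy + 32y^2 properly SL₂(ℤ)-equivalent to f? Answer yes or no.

D₁ = 6209, D₂ = 6209
river cycle of f (length 24): (37, 17, -40), (-40, 63, 14), (14, 77, -5), (-5, 73, 44), (44, 15, -34), (-34, 53, 25), (25, 47, -40), (-40, 33, 32), (32, 31, -41), (-41, 51, 22), … (14 more)
river cycle of g (length 24): (32, 33, -40), (-40, 47, 25), (25, 53, -34), (-34, 15, 44), (44, 73, -5), (-5, 77, 14), (14, 63, -40), (-40, 17, 37), (37, 57, -20), (-20, 63, 28), … (14 more)
cycles differ ⇒ inequivalent

no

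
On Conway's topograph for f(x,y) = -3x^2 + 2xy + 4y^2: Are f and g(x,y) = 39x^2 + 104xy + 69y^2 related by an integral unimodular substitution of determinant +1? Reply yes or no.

D₁ = 52, D₂ = 52
river cycle of f (length 10): (4, 6, -1), (-1, 6, 4), (4, 2, -3), (-3, 4, 3), (3, 2, -4), (-4, 6, 1), (1, 6, -4), (-4, 2, 3), (3, 4, -3), (-3, 2, 4)
river cycle of g (length 10): (4, 6, -1), (-1, 6, 4), (4, 2, -3), (-3, 4, 3), (3, 2, -4), (-4, 6, 1), (1, 6, -4), (-4, 2, 3), (3, 4, -3), (-3, 2, 4)
cycles coincide ⇒ equivalent

yes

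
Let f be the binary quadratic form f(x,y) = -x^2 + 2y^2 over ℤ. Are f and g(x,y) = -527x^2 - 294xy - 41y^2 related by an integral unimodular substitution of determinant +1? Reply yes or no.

D₁ = 8, D₂ = 8
river cycle of f (length 2): (-1, 2, 1), (1, 2, -1)
river cycle of g (length 2): (-1, 2, 1), (1, 2, -1)
cycles coincide ⇒ equivalent

yes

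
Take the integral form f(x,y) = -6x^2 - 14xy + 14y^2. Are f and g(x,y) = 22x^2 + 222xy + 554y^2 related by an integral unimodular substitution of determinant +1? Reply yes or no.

D₁ = 532, D₂ = 532
river cycle of f (length 4): (14, 14, -6), (-6, 22, 2), (2, 22, -6), (-6, 14, 14)
river cycle of g (length 4): (-6, 22, 2), (2, 22, -6), (-6, 14, 14), (14, 14, -6)
cycles coincide ⇒ equivalent

yes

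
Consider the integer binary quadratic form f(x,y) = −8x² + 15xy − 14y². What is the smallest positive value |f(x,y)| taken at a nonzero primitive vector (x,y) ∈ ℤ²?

translate: b→1 (≡-15 mod 16), so (8,-15,14)→(8,1,7)
flip: (8,1,7)→(7,-1,8)
reduced (well bottom): (7,-1,8) with a≤c, −a<b≤a
well minimum |f| = |-7| = 7 (negative-definite)

7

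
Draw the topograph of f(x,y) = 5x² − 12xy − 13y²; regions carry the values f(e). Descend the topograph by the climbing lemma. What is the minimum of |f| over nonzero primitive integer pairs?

descent: ρ → (-13,12,5)  [lands on river]
river: ρ → (5,18,-4)
river: ρ → (-4,14,13)
river: ρ → (13,12,-5)
river: ρ → (-5,18,4)
river: ρ → (4,14,-13)
closes: descent 1, river 6
min |a| on river = 4

4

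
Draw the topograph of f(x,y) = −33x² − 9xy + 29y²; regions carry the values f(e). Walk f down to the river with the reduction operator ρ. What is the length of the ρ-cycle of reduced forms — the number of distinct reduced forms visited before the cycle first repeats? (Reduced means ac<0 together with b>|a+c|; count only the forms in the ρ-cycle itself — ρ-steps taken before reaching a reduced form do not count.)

D = 3909, ⌊√D⌋ = 62
descent: ρ → (29,9,-33)  [lands on river]
river: ρ → (-33,57,5)
river: ρ → (5,53,-55)
river: ρ → (-55,57,3)
river: ρ → (3,57,-55)
river: ρ → (-55,53,5)
river: ρ → (5,57,-33)
river: ρ → (-33,9,29)
river: ρ → (29,49,-13)
river: ρ → (-13,55,17)
river: ρ → (17,47,-25)
river: ρ → (-25,53,11)
river: ρ → (11,57,-15)
river: ρ → (-15,33,47)
river: ρ → (47,61,-1)
river: ρ → (-1,61,47)
river: ρ → (47,33,-15)
river: ρ → (-15,57,11)
river: ρ → (11,53,-25)
river: ρ → (-25,47,17)
river: ρ → (17,55,-13)
river: ρ → (-13,49,29)
ρ-cycle length = 22 (tail of 1 descent step not counted)

22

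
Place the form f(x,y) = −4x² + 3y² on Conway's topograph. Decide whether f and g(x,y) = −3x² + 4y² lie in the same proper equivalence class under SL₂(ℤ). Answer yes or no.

D₁ = 48, D₂ = 48
river cycle of f (length 2): (3, 6, -1), (-1, 6, 3)
river cycle of g (length 2): (-3, 6, 1), (1, 6, -3)
cycles differ ⇒ inequivalent

no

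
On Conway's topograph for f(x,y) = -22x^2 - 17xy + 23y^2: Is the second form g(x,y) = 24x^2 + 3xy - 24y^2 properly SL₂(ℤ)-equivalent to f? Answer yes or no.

D₁ = 2313, D₂ = 2313
river cycle of f (length 14): (23, 17, -22), (-22, 27, 18), (18, 45, -4), (-4, 43, 29), (29, 15, -18), (-18, 21, 26), (26, 31, -13), (-13, 47, 2), (2, 45, -36), (-36, 27, 11), … (4 more)
river cycle of g (length 6): (-24, 45, 3), (3, 45, -24), (-24, 3, 24), (24, 45, -3), (-3, 45, 24), (24, 3, -24)
cycles differ ⇒ inequivalent

no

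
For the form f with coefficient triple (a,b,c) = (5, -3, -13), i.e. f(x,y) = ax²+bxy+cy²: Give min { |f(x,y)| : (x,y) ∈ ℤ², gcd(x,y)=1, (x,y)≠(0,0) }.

descent: ρ → (-13,3,5)
descent: ρ → (5,7,-11)  [lands on river]
river: ρ → (-11,15,1)
river: ρ → (1,15,-11)
river: ρ → (-11,7,5)
river: ρ → (5,13,-5)
river: ρ → (-5,7,11)
river: ρ → (11,15,-1)
river: ρ → (-1,15,11)
river: ρ → (11,7,-5)
river: ρ → (-5,13,5)
closes: descent 2, river 10
min |a| on river = 1

1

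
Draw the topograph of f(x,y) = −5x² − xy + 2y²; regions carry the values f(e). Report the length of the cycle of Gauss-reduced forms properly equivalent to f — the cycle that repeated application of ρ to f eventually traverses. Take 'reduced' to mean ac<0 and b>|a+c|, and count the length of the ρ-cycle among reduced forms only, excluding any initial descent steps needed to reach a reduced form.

D = 41, ⌊√D⌋ = 6
descent: ρ → (2,5,-2)  [lands on river]
river: ρ → (-2,3,4)
river: ρ → (4,5,-1)
river: ρ → (-1,5,4)
river: ρ → (4,3,-2)
river: ρ → (-2,5,2)
river: ρ → (2,3,-4)
river: ρ → (-4,5,1)
river: ρ → (1,5,-4)
river: ρ → (-4,3,2)
ρ-cycle length = 10 (tail of 1 descent step not counted)

10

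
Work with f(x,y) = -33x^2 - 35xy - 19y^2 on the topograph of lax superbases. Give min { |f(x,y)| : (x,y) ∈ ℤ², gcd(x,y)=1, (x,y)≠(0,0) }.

translate: b→-31 (≡35 mod 66), so (33,35,19)→(33,-31,17)
flip: (33,-31,17)→(17,31,33)
translate: b→-3 (≡31 mod 34), so (17,31,33)→(17,-3,19)
reduced (well bottom): (17,-3,19) with a≤c, −a<b≤a
well minimum |f| = |-17| = 17 (negative-definite)

17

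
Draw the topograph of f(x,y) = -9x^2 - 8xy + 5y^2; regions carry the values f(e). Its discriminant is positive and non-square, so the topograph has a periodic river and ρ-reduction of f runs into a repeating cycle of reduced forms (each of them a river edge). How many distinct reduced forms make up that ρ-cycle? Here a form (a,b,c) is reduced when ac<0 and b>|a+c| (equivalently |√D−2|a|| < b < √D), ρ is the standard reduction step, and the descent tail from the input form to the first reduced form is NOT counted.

D = 244, ⌊√D⌋ = 15
descent: ρ → (5,8,-9)  [lands on river]
river: ρ → (-9,10,4)
river: ρ → (4,14,-3)
river: ρ → (-3,10,12)
river: ρ → (12,14,-1)
river: ρ → (-1,14,12)
river: ρ → (12,10,-3)
river: ρ → (-3,14,4)
river: ρ → (4,10,-9)
river: ρ → (-9,8,5)
river: ρ → (5,12,-5)
river: ρ → (-5,8,9)
river: ρ → (9,10,-4)
river: ρ → (-4,14,3)
river: ρ → (3,10,-12)
river: ρ → (-12,14,1)
river: ρ → (1,14,-12)
river: ρ → (-12,10,3)
river: ρ → (3,14,-4)
river: ρ → (-4,10,9)
river: ρ → (9,8,-5)
river: ρ → (-5,12,5)
ρ-cycle length = 22 (tail of 1 descent step not counted)

22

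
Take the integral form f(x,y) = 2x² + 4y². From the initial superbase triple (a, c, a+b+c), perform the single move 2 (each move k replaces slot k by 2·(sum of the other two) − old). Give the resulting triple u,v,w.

start (2,4,6) = (f(1,0),f(0,1),f(1,1))
replace slot 2: 2·(2+6) − 4 = 12 → (2,12,6)

2,12,6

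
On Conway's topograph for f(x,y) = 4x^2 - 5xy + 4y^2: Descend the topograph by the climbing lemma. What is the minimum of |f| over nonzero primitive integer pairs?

translate: b→3 (≡-5 mod 8), so (4,-5,4)→(4,3,3)
flip: (4,3,3)→(3,-3,4)
translate: b→3 (≡-3 mod 6), so (3,-3,4)→(3,3,4)
reduced (well bottom): (3,3,4) with a≤c, −a<b≤a
well minimum = a = 3

3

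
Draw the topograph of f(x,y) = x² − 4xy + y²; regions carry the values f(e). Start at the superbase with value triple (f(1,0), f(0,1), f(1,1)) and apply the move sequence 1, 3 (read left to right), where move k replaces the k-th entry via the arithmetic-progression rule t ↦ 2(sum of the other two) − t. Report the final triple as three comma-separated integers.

start (1,1,-2) = (f(1,0),f(0,1),f(1,1))
replace slot 1: 2·(1+(-2)) − 1 = -3 → (-3,1,-2)
replace slot 3: 2·((-3)+1) − (-2) = -2 → (-3,1,-2)

-3,1,-2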